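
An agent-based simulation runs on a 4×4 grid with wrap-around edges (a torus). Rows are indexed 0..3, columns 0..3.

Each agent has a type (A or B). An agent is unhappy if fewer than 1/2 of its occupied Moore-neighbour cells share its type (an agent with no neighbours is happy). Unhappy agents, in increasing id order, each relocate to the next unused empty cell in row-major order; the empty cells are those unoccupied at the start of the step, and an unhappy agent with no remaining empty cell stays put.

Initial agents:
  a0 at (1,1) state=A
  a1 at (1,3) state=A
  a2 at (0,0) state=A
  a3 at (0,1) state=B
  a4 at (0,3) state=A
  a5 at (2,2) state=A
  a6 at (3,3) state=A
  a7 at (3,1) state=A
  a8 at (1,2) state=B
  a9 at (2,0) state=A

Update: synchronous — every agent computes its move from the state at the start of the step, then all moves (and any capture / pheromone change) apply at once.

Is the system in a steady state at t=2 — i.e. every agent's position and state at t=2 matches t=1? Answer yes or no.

no

t=1: a0@(1,1):A a1@(1,3):A a2@(0,0):A a3@(0,2):B a4@(0,3):A a5@(2,2):A a6@(3,3):A a7@(3,1):A a8@(1,0):B a9@(2,0):A
t=2: a0@(1,1):A a1@(1,3):A a2@(0,0):A a3@(0,1):B a4@(0,3):A a5@(2,2):A a6@(3,3):A a7@(3,1):A a8@(1,2):B a9@(2,0):A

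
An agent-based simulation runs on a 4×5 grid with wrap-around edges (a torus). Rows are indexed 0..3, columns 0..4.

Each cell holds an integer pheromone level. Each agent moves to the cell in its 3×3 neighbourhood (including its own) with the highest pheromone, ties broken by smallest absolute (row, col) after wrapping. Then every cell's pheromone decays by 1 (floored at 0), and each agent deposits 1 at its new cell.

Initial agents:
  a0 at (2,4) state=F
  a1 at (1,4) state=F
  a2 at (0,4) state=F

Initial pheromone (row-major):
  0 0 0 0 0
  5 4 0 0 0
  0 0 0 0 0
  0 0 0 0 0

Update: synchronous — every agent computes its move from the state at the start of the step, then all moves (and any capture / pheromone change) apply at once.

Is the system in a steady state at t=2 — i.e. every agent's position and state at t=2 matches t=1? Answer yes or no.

yes

t=1: a0@(1,0) a1@(1,0) a2@(1,0) | pheromone: 0 0 0 0 0 / 7 3 0 0 0 / 0 0 0 0 0 / 0 0 0 0 0
t=2: a0@(1,0) a1@(1,0) a2@(1,0) | pheromone: 0 0 0 0 0 / 9 2 0 0 0 / 0 0 0 0 0 / 0 0 0 0 0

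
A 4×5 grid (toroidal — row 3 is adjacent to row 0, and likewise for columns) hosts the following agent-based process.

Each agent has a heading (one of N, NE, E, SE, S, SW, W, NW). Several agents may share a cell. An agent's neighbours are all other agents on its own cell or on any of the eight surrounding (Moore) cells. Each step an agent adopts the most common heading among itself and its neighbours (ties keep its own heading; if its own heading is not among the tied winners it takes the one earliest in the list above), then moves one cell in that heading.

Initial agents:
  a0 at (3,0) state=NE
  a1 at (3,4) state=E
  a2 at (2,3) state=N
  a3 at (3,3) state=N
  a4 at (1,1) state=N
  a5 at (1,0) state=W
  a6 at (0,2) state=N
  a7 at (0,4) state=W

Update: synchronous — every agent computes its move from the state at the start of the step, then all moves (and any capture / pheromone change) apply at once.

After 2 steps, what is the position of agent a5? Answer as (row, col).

t=1: a0@(2,1):NE a1@(2,4):N a2@(1,3):N a3@(2,3):N a4@(0,1):N a5@(1,4):W a6@(3,2):N a7@(0,3):W
t=2: a0@(1,2):NE a1@(1,4):N a2@(0,3):N a3@(1,3):N a4@(3,1):N a5@(0,4):N a6@(2,2):N a7@(0,2):W

(0, 4)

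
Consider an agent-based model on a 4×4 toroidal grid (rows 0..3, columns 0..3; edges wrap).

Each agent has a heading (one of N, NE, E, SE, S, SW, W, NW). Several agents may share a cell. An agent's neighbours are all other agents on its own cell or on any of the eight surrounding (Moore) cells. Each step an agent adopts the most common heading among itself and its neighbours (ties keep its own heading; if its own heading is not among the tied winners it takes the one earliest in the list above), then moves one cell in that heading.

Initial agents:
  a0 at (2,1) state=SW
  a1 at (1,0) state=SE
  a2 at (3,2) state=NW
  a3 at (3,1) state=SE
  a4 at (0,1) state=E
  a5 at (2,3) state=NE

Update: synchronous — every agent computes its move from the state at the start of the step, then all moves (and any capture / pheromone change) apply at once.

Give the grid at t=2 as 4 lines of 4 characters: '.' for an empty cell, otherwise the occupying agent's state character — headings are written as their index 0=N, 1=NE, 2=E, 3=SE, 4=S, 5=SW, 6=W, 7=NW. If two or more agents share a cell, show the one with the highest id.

.1.3
...3
...3
..3.

t=1: a0@(3,2):SE a1@(2,1):SE a2@(2,1):NW a3@(0,2):SE a4@(1,2):SE a5@(1,0):NE
t=2: a0@(0,3):SE a1@(3,2):SE a2@(3,2):SE a3@(1,3):SE a4@(2,3):SE a5@(0,1):NE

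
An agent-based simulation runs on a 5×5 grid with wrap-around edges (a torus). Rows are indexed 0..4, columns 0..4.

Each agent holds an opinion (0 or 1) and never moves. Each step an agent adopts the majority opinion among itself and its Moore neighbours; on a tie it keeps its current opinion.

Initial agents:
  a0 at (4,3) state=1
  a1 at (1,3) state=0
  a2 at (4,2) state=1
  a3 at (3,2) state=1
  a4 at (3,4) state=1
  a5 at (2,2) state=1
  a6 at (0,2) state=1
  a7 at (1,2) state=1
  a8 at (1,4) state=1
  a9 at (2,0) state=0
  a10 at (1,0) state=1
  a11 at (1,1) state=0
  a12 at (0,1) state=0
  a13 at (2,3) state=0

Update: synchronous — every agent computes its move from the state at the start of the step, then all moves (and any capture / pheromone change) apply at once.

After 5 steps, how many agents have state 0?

t=1: a0@(4,3):1 a1@(1,3):1 a2@(4,2):1 a3@(3,2):1 a4@(3,4):1 a5@(2,2):1 a6@(0,2):1 a7@(1,2):0 a8@(1,4):0 a9@(2,0):1 a10@(1,0):0 a11@(1,1):1 a12@(0,1):1 a13@(2,3):1
t=2: a0@(4,3):1 a1@(1,3):1 a2@(4,2):1 a3@(3,2):1 a4@(3,4):1 a5@(2,2):1 a6@(0,2):1 a7@(1,2):1 a8@(1,4):1 a9@(2,0):1 a10@(1,0):1 a11@(1,1):1 a12@(0,1):1 a13@(2,3):1
t=3: (unchanged — steady state)

0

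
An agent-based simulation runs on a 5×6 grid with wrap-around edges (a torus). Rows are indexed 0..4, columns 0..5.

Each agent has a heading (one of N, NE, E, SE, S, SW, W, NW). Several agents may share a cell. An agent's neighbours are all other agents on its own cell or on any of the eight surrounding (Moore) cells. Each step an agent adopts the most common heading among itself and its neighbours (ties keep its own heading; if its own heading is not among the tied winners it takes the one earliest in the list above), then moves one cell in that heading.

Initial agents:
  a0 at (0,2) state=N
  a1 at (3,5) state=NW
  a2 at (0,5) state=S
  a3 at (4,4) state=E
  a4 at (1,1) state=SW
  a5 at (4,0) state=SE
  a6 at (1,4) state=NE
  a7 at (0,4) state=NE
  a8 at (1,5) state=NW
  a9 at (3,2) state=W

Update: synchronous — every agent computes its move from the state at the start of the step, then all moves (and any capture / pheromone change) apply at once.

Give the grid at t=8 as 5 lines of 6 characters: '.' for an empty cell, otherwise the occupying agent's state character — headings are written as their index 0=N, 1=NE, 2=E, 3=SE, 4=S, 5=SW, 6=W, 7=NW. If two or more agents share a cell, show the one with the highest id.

...7..
......
111..1
111...
......

t=1: a0@(4,2):N a1@(2,4):NW a2@(4,0):NE a3@(4,5):E a4@(2,0):SW a5@(0,1):SE a6@(0,5):NE a7@(4,5):NE a8@(0,0):NE a9@(3,1):W
t=2: a0@(3,2):N a1@(1,3):NW a2@(3,1):NE a3@(3,0):NE a4@(3,5):SW a5@(4,2):NE a6@(4,0):NE a7@(3,0):NE a8@(4,1):NE a9@(3,0):W
t=3: a0@(2,3):NE a1@(0,2):NW a2@(2,2):NE a3@(2,1):NE a4@(2,0):NE a5@(3,3):NE a6@(3,1):NE a7@(2,1):NE a8@(3,2):NE a9@(2,1):NE
t=4: a0@(1,4):NE a1@(4,1):NW a2@(1,3):NE a3@(1,2):NE a4@(1,1):NE a5@(2,4):NE a6@(2,2):NE a7@(1,2):NE a8@(2,3):NE a9@(1,2):NE
t=5: a0@(0,5):NE a1@(3,0):NW a2@(0,4):NE a3@(0,3):NE a4@(0,2):NE a5@(1,5):NE a6@(1,3):NE a7@(0,3):NE a8@(1,4):NE a9@(0,3):NE
t=6: a0@(4,0):NE a1@(2,5):NW a2@(4,5):NE a3@(4,4):NE a4@(4,3):NE a5@(0,0):NE a6@(0,4):NE a7@(4,4):NE a8@(0,5):NE a9@(4,4):NE
t=7: a0@(3,1):NE a1@(1,4):NW a2@(3,0):NE a3@(3,5):NE a4@(3,4):NE a5@(4,1):NE a6@(4,5):NE a7@(3,5):NE a8@(4,0):NE a9@(3,5):NE
t=8: a0@(2,2):NE a1@(0,3):NW a2@(2,1):NE a3@(2,0):NE a4@(2,5):NE a5@(3,2):NE a6@(3,0):NE a7@(2,0):NE a8@(3,1):NE a9@(2,0):NE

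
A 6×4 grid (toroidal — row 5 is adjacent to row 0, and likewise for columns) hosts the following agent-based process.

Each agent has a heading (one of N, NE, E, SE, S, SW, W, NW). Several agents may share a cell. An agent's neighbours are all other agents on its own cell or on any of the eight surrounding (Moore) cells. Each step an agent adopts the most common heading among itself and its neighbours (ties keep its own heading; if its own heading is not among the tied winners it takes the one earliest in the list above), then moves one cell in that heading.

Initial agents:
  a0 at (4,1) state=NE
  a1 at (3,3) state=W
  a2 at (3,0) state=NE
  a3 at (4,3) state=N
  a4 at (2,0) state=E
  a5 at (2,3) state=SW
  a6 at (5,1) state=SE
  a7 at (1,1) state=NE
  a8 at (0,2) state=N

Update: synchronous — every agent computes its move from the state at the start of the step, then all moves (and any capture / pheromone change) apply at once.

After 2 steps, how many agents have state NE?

7

t=1: a0@(3,2):NE a1@(3,2):W a2@(2,1):NE a3@(3,3):N a4@(1,1):NE a5@(3,2):SW a6@(0,2):SE a7@(0,2):NE a8@(5,2):N
t=2: a0@(2,3):NE a1@(2,3):NE a2@(1,2):NE a3@(2,3):N a4@(0,2):NE a5@(2,3):NE a6@(5,3):NE a7@(5,3):NE a8@(4,2):N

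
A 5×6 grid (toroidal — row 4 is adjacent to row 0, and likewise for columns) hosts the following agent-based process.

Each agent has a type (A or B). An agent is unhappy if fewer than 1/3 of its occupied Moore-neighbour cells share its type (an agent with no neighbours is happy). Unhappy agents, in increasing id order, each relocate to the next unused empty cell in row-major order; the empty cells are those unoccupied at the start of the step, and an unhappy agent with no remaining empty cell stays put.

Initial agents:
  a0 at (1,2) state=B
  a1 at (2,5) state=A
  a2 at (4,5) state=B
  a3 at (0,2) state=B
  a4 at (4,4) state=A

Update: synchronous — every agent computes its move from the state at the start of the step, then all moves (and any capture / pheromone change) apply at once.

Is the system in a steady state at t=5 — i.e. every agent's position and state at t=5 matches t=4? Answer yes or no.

t=1: a0@(1,2):B a1@(2,5):A a2@(0,0):B a3@(0,2):B a4@(0,1):A
t=2: a0@(1,2):B a1@(2,5):A a2@(0,3):B a3@(0,2):B a4@(0,4):A
t=3: a0@(1,2):B a1@(2,5):A a2@(0,3):B a3@(0,2):B a4@(0,0):A
t=4: (unchanged — steady state)

yes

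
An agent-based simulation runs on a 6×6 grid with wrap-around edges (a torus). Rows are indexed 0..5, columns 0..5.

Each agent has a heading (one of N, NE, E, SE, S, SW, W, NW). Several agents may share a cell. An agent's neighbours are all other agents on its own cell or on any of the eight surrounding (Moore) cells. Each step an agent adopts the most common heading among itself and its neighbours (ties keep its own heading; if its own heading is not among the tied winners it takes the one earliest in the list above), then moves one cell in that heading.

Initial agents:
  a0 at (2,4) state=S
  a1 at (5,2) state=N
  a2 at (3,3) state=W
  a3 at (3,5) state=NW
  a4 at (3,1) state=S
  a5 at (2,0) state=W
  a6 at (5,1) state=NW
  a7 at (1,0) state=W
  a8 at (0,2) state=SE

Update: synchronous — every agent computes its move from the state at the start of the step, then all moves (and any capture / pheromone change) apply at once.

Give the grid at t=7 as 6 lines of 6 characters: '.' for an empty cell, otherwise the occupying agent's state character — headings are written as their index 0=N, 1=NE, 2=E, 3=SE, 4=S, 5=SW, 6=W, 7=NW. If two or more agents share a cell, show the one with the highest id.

t=1: a0@(3,4):S a1@(4,2):N a2@(3,2):W a3@(2,4):NW a4@(4,1):S a5@(2,5):W a6@(4,0):NW a7@(1,5):W a8@(1,3):SE
t=2: a0@(4,4):S a1@(3,2):N a2@(3,1):W a3@(2,3):W a4@(5,1):S a5@(2,4):W a6@(3,5):NW a7@(1,4):W a8@(2,4):SE
t=3: a0@(5,4):S a1@(3,1):W a2@(3,0):W a3@(2,2):W a4@(0,1):S a5@(2,3):W a6@(2,4):NW a7@(1,3):W a8@(2,3):W
t=4: a0@(0,4):S a1@(3,0):W a2@(3,5):W a3@(2,1):W a4@(1,1):S a5@(2,2):W a6@(2,3):W a7@(1,2):W a8@(2,2):W
t=5: a0@(1,4):S a1@(3,5):W a2@(3,4):W a3@(2,0):W a4@(1,0):W a5@(2,1):W a6@(2,2):W a7@(1,1):W a8@(2,1):W
t=6: a0@(2,4):S a1@(3,4):W a2@(3,3):W a3@(2,5):W a4@(1,5):W a5@(2,0):W a6@(2,1):W a7@(1,0):W a8@(2,0):W
t=7: a0@(2,3):W a1@(3,3):W a2@(3,2):W a3@(2,4):W a4@(1,4):W a5@(2,5):W a6@(2,0):W a7@(1,5):W a8@(2,5):W

......
....66
6..666
..66..
......
......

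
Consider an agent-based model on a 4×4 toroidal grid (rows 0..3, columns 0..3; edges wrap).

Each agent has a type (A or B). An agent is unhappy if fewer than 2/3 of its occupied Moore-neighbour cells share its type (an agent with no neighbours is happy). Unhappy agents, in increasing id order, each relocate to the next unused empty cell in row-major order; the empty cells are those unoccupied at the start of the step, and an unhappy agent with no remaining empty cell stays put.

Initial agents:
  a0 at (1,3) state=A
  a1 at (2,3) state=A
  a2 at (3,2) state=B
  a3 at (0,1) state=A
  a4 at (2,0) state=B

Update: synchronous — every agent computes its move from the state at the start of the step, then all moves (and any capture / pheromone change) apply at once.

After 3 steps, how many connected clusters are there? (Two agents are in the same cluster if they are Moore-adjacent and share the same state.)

t=1: a0@(0,0):A a1@(0,2):A a2@(0,3):B a3@(1,0):A a4@(1,1):B
t=2: a0@(0,1):A a1@(1,2):A a2@(1,3):B a3@(2,0):A a4@(2,1):B
t=3: a0@(0,1):A a1@(0,0):A a2@(0,2):B a3@(0,3):A a4@(1,0):B

3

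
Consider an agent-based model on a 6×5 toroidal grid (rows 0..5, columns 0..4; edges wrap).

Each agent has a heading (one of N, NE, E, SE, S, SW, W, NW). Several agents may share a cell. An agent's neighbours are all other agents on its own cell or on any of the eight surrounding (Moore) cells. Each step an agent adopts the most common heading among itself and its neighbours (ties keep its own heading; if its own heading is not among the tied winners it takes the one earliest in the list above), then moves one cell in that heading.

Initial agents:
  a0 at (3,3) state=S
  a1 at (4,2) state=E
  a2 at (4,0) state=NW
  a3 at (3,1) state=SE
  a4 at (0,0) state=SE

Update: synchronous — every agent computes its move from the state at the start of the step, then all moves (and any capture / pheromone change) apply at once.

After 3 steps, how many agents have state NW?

1

t=1: a0@(4,3):S a1@(4,3):E a2@(3,4):NW a3@(4,2):SE a4@(1,1):SE
t=2: a0@(5,3):S a1@(4,4):E a2@(2,3):NW a3@(5,3):SE a4@(2,2):SE
t=3: a0@(0,3):S a1@(4,0):E a2@(1,2):NW a3@(0,4):SE a4@(3,3):SE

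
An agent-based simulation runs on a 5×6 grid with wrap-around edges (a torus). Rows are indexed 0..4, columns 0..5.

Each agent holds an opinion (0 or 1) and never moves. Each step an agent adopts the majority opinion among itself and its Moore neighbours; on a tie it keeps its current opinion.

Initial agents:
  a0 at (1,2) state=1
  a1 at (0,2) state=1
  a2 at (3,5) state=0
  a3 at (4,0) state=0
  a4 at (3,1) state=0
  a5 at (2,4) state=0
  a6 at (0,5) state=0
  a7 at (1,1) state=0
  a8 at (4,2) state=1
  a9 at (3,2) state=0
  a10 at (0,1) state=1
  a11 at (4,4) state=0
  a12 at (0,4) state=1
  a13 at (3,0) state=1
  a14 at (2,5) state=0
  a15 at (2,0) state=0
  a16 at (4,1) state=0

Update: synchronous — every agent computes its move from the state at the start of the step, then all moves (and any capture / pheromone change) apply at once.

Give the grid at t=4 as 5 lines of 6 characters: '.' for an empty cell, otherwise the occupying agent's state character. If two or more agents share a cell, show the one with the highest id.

.11.00
.11...
0...00
000..0
001.0.

t=1: a0@(1,2):1 a1@(0,2):1 a2@(3,5):0 a3@(4,0):0 a4@(3,1):0 a5@(2,4):0 a6@(0,5):0 a7@(1,1):1 a8@(4,2):1 a9@(3,2):0 a10@(0,1):1 a11@(4,4):0 a12@(0,4):0 a13@(3,0):0 a14@(2,5):0 a15@(2,0):0 a16@(4,1):0
t=2: (unchanged — steady state)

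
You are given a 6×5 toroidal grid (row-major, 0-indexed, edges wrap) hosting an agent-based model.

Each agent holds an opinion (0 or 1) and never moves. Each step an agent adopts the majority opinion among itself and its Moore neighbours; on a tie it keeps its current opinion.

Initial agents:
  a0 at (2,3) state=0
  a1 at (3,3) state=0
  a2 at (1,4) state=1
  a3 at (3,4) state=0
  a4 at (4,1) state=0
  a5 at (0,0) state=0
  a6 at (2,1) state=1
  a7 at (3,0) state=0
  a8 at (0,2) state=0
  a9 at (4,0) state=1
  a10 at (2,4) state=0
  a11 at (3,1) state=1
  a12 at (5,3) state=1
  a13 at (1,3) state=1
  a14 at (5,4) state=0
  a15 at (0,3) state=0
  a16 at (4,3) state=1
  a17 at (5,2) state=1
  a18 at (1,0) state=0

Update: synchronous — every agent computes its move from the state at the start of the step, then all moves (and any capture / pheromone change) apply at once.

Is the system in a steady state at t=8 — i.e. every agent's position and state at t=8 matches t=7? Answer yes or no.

t=1: a0@(2,3):0 a1@(3,3):0 a2@(1,4):0 a3@(3,4):0 a4@(4,1):1 a5@(0,0):0 a6@(2,1):1 a7@(3,0):0 a8@(0,2):1 a9@(4,0):0 a10@(2,4):0 a11@(3,1):1 a12@(5,3):1 a13@(1,3):0 a14@(5,4):0 a15@(0,3):1 a16@(4,3):1 a17@(5,2):1 a18@(1,0):0
t=2: (unchanged — steady state)

yes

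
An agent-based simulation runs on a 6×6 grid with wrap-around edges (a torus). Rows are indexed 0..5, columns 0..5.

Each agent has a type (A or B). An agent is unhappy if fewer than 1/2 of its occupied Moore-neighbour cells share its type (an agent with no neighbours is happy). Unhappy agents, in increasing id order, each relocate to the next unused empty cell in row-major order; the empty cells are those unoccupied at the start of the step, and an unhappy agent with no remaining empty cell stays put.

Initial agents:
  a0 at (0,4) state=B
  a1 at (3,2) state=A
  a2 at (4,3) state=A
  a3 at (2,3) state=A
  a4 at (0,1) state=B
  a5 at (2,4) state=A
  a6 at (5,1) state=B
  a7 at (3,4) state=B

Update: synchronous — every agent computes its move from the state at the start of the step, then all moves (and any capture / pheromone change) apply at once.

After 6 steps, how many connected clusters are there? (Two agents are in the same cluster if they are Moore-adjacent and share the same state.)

3

t=1: a0@(0,4):B a1@(3,2):A a2@(4,3):A a3@(2,3):A a4@(0,1):B a5@(2,4):A a6@(5,1):B a7@(0,0):B
t=2: (unchanged — steady state)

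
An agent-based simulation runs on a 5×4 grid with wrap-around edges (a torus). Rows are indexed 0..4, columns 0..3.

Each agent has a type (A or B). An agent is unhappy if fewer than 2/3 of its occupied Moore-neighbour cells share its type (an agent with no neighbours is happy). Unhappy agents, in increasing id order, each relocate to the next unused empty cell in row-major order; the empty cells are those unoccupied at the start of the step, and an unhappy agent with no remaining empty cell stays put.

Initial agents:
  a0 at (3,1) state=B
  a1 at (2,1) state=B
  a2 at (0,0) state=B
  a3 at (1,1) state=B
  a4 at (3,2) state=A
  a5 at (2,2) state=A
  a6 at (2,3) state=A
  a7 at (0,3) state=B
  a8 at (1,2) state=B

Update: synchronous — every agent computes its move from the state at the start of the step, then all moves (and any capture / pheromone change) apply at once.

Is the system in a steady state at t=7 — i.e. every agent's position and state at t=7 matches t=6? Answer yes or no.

t=1: a0@(0,1):B a1@(0,2):B a2@(0,0):B a3@(1,1):B a4@(1,0):A a5@(1,3):A a6@(2,3):A a7@(0,3):B a8@(2,0):B
t=2: a0@(0,1):B a1@(0,2):B a2@(1,2):B a3@(1,1):B a4@(2,1):A a5@(2,2):A a6@(2,3):A a7@(3,0):B a8@(3,1):B
t=3: a0@(0,1):B a1@(0,2):B a2@(0,0):B a3@(0,3):B a4@(1,0):A a5@(1,3):A a6@(2,0):A a7@(3,2):B a8@(3,3):B
t=4: a0@(0,1):B a1@(0,2):B a2@(1,1):B a3@(1,2):B a4@(2,1):A a5@(2,2):A a6@(2,0):A a7@(3,2):B a8@(2,3):B
t=5: a0@(0,1):B a1@(0,2):B a2@(0,0):B a3@(1,2):B a4@(0,3):A a5@(1,0):A a6@(1,3):A a7@(3,0):B a8@(3,1):B
t=6: a0@(0,1):B a1@(1,1):B a2@(2,0):B a3@(2,1):B a4@(2,2):A a5@(2,3):A a6@(3,2):A a7@(3,0):B a8@(3,1):B
t=7: a0@(0,1):B a1@(1,1):B a2@(2,0):B a3@(2,1):B a4@(0,0):A a5@(0,2):A a6@(0,3):A a7@(3,0):B a8@(1,0):B

no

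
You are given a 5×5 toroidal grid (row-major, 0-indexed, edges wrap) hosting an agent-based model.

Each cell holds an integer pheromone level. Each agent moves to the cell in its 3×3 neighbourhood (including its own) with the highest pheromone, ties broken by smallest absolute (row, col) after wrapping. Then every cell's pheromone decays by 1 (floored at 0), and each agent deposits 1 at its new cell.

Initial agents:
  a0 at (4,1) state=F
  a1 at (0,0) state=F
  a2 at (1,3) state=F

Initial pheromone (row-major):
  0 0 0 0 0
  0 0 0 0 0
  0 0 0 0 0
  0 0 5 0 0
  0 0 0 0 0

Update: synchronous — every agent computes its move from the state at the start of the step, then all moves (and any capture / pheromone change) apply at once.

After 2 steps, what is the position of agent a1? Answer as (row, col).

t=1: a0@(3,2) a1@(0,0) a2@(0,2) | pheromone: 1 0 1 0 0 / 0 0 0 0 0 / 0 0 0 0 0 / 0 0 5 0 0 / 0 0 0 0 0
t=2: (unchanged — steady state)

(0, 0)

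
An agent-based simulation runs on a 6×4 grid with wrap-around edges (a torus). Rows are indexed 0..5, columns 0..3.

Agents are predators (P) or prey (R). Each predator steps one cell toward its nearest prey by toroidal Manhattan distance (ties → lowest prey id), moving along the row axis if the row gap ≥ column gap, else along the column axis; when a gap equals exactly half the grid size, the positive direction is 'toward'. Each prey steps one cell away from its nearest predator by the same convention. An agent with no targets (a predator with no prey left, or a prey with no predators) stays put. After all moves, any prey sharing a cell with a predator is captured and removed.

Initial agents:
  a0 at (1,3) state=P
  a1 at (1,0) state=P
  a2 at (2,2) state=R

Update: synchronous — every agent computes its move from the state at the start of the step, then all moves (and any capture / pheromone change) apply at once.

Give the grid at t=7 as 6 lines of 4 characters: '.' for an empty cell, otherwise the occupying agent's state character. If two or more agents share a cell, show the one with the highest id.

....
.P..
...P
..R.
....
....

t=1: a0@(2,3):P a1@(1,1):P a2@(3,2):R
t=2: a0@(3,3):P a1@(2,1):P a2@(4,2):R
t=3: a0@(4,3):P a1@(3,1):P a2@(5,2):R
t=4: a0@(5,3):P a1@(4,1):P a2@(0,2):R
t=5: a0@(0,3):P a1@(5,1):P a2@(1,2):R
t=6: a0@(1,3):P a1@(0,1):P a2@(2,2):R
t=7: a0@(2,3):P a1@(1,1):P a2@(3,2):R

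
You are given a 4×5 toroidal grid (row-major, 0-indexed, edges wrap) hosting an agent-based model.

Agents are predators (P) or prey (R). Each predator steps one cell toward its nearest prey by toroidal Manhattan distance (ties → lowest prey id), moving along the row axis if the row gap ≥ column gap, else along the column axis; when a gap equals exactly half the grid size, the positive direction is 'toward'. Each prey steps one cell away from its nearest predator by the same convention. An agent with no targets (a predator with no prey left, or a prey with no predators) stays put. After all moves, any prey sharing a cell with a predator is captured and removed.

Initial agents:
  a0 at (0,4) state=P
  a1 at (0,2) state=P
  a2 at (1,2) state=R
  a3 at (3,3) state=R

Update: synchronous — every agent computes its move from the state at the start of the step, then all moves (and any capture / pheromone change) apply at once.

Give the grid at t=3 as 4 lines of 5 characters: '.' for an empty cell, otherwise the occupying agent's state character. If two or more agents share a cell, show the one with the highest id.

t=1: a0@(3,4):P a1@(1,2):P a2@(2,2):R a3@(2,3):R
t=2: a0@(2,4):P a1@(2,2):P a2@(3,2):R a3@(1,3):R
t=3: a0@(1,4):P a1@(3,2):P a2@(0,2):R a3@(0,3):R

..RR.
....P
.....
..P..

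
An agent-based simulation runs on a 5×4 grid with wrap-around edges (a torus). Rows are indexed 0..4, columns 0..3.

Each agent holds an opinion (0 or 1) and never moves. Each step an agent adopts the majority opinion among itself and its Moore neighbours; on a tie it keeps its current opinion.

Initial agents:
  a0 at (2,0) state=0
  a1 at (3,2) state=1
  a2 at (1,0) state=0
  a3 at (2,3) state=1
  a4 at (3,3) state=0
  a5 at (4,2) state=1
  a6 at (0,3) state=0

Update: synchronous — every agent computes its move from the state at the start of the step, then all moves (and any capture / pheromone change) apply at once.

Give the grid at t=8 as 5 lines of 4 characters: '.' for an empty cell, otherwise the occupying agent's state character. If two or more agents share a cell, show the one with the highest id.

t=1: a0@(2,0):0 a1@(3,2):1 a2@(1,0):0 a3@(2,3):0 a4@(3,3):1 a5@(4,2):1 a6@(0,3):0
t=2: (unchanged — steady state)

...0
0...
0..0
..11
..1.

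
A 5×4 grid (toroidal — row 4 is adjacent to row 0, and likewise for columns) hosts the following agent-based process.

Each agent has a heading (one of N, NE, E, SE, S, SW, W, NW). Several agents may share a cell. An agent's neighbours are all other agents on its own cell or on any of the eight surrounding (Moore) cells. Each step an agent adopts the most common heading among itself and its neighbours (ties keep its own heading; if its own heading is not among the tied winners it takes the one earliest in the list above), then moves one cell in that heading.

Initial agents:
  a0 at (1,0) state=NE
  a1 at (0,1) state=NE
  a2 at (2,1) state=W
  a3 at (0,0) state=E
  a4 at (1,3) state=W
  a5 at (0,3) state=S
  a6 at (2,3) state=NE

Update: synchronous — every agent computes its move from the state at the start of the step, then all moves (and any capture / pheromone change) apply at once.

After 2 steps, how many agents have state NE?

t=1: a0@(0,1):NE a1@(4,2):NE a2@(2,0):W a3@(4,1):NE a4@(0,0):NE a5@(1,3):S a6@(1,0):NE
t=2: a0@(4,2):NE a1@(3,3):NE a2@(2,3):W a3@(3,2):NE a4@(4,1):NE a5@(0,0):NE a6@(0,1):NE

6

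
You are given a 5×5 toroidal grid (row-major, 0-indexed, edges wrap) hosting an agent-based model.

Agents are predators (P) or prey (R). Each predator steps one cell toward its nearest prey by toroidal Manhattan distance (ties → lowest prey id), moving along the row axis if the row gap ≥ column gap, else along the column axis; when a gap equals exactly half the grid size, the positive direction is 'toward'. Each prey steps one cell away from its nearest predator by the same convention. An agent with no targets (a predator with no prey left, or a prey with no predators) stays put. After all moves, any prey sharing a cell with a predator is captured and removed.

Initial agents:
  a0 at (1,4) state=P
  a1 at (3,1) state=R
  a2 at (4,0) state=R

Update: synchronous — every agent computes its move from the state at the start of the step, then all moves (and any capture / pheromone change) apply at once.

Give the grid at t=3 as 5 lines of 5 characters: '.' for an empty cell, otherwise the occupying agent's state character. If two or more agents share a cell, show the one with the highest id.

.....
P....
.....
R....
...R.

t=1: a0@(0,4):P a1@(4,1):R a2@(3,0):R
t=2: a0@(0,0):P a1@(4,2):R a2@(2,0):R
t=3: a0@(1,0):P a1@(4,3):R a2@(3,0):R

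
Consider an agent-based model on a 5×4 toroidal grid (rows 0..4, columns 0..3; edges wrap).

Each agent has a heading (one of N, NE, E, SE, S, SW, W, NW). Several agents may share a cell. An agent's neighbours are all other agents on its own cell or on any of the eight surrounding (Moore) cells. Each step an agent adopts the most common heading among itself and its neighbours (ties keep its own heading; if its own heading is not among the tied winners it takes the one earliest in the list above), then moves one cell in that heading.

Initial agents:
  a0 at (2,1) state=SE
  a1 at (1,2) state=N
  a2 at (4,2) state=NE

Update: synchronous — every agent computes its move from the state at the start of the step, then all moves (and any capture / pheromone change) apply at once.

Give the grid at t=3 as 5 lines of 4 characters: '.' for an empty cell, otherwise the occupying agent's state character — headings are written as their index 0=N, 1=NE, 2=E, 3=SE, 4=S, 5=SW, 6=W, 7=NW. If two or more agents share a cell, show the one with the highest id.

t=1: a0@(3,2):SE a1@(0,2):N a2@(3,3):NE
t=2: a0@(4,3):SE a1@(4,2):N a2@(2,0):NE
t=3: a0@(0,0):SE a1@(3,2):N a2@(1,1):NE

3...
.1..
....
..0.
....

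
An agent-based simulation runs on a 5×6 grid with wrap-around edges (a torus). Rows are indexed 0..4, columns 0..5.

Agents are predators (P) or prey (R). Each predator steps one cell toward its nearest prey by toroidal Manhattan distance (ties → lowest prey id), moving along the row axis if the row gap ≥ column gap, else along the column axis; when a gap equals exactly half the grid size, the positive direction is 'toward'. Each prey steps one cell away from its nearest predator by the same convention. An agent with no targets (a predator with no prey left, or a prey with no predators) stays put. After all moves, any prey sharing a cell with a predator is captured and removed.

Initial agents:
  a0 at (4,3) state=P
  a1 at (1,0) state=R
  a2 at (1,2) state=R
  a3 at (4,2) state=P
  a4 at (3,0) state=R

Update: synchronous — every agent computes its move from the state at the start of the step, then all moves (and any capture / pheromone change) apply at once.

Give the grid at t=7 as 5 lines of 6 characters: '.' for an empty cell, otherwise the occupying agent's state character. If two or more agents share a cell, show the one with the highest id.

t=1: a0@(0,3):P a1@(2,0):R a2@(2,2):R a3@(0,2):P a4@(3,5):R
t=2: a0@(1,3):P a1@(3,0):R a2@(3,2):R a3@(1,2):P a4@(2,5):R
t=3: a0@(2,3):P a1@(4,0):R a2@(4,2):R a3@(2,2):P a4@(2,0):R
t=4: a0@(3,3):P a1@(0,0):R a2@(0,2):R a3@(3,2):P a4@(2,5):R
t=5: a0@(4,3):P a1@(1,0):R a2@(1,2):R a3@(4,2):P a4@(2,0):R
t=6: a0@(0,3):P a1@(2,0):R a2@(2,2):R a3@(0,2):P a4@(1,0):R
t=7: a0@(1,3):P a1@(3,0):R a2@(3,2):R a3@(1,2):P a4@(1,5):R

......
..PP.R
......
R.R...
......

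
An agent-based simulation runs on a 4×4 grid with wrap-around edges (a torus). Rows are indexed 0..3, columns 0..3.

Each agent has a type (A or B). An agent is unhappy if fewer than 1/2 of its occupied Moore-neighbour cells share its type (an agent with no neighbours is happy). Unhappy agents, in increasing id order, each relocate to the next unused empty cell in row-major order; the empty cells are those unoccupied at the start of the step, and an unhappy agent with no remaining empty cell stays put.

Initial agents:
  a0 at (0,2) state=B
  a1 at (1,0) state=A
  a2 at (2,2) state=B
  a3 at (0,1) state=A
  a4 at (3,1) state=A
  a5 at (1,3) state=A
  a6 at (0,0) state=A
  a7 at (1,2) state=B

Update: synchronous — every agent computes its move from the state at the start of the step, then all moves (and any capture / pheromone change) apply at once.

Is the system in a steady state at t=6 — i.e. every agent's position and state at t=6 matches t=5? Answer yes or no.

t=1: a0@(0,3):B a1@(1,0):A a2@(1,1):B a3@(0,1):A a4@(3,1):A a5@(2,0):A a6@(0,0):A a7@(1,2):B
t=2: a0@(0,2):B a1@(1,0):A a2@(1,3):B a3@(0,1):A a4@(3,1):A a5@(2,0):A a6@(0,0):A a7@(1,2):B
t=3: a0@(0,2):B a1@(1,0):A a2@(0,3):B a3@(0,1):A a4@(3,1):A a5@(2,0):A a6@(0,0):A a7@(1,2):B
t=4: (unchanged — steady state)

yes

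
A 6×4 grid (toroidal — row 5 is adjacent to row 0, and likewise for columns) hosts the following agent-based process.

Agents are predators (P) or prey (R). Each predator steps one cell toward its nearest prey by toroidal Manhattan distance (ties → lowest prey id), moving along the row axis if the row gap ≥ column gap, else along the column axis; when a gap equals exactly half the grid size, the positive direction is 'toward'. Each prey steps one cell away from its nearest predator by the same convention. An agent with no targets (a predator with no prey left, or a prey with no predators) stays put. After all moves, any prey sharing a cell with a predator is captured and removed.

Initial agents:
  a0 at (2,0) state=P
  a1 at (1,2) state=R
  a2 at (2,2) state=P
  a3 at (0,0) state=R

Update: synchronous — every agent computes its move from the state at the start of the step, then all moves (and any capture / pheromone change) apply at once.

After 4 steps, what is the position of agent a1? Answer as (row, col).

(3, 2)

t=1: a0@(1,0):P a1@(0,2):R a2@(1,2):P a3@(5,0):R
t=2: a0@(0,0):P a1@(5,2):R a2@(0,2):P a3@(4,0):R
t=3: a0@(5,0):P a1@(4,2):R a2@(5,2):P a3@(3,0):R
t=4: a0@(4,0):P a1@(3,2):R a2@(4,2):P a3@(2,0):R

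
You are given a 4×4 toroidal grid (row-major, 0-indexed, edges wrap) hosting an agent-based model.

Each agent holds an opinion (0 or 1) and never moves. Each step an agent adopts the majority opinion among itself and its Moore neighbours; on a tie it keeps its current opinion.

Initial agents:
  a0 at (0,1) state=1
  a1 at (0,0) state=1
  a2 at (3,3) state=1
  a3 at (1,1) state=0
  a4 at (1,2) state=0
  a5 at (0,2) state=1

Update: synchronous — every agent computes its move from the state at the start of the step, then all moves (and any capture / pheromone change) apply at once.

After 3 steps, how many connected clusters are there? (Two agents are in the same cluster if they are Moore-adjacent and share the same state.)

1

t=1: a0@(0,1):1 a1@(0,0):1 a2@(3,3):1 a3@(1,1):1 a4@(1,2):0 a5@(0,2):1
t=2: a0@(0,1):1 a1@(0,0):1 a2@(3,3):1 a3@(1,1):1 a4@(1,2):1 a5@(0,2):1
t=3: (unchanged — steady state)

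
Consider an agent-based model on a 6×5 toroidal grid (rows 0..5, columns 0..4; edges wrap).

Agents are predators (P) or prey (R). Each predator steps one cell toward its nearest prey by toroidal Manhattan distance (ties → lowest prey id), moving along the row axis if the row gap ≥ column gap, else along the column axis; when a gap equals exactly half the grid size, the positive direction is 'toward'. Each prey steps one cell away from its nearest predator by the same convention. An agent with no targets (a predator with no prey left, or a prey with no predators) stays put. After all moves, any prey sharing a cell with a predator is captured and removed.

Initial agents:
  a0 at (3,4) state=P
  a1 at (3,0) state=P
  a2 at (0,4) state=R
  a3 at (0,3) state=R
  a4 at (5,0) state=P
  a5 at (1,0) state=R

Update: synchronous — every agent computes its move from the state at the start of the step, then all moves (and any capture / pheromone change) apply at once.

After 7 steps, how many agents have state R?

2

t=1: a0@(4,4):P a1@(2,0):P a2@(1,4):R a3@(0,2):R a4@(0,0):P
t=2: a0@(5,4):P a1@(1,0):P a2@(0,4):R a3@(0,3):R a4@(1,0):P
t=3: a0@(0,4):P a1@(0,0):P a2@(1,4):R a3@(1,3):R a4@(0,0):P
t=4: a0@(1,4):P a1@(1,0):P a2@(2,4):R a3@(2,3):R a4@(1,0):P
t=5: a0@(2,4):P a1@(2,0):P a2@(3,4):R a3@(3,3):R a4@(2,0):P
t=6: a0@(3,4):P a1@(3,0):P a2@(4,4):R a3@(4,3):R a4@(3,0):P
t=7: a0@(4,4):P a1@(4,0):P a2@(5,4):R a3@(5,3):R a4@(4,0):P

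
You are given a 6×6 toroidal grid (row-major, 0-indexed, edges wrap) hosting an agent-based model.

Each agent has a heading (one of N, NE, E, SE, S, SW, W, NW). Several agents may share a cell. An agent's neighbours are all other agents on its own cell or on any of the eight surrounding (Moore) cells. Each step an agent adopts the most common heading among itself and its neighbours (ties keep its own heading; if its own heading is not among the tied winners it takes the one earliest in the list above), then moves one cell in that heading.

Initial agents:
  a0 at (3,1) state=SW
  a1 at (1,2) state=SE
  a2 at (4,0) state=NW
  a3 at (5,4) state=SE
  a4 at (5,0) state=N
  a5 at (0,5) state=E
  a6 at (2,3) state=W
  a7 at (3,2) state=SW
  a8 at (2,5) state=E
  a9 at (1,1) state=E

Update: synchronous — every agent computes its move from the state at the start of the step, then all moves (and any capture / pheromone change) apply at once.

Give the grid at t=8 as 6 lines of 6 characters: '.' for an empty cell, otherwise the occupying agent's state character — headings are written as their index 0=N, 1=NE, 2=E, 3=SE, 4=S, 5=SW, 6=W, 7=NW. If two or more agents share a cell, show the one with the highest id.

t=1: a0@(4,0):SW a1@(2,3):SE a2@(3,5):NW a3@(0,5):SE a4@(4,0):N a5@(0,0):E a6@(2,2):W a7@(4,1):SW a8@(2,0):E a9@(1,2):E
t=2: a0@(5,5):SW a1@(3,4):SE a2@(2,4):NW a3@(1,0):SE a4@(5,5):SW a5@(0,1):E a6@(2,1):W a7@(5,0):SW a8@(2,1):E a9@(1,3):E
t=3: a0@(0,4):SW a1@(4,5):SE a2@(1,3):NW a3@(1,1):E a4@(0,4):SW a5@(0,2):E a6@(2,0):W a7@(0,5):SW a8@(2,2):E a9@(1,4):E
t=4: a0@(1,3):SW a1@(5,0):SE a2@(1,4):E a3@(1,2):E a4@(1,3):SW a5@(0,3):E a6@(2,5):W a7@(1,4):SW a8@(2,3):E a9@(2,3):SW
t=5: a0@(2,2):SW a1@(0,1):SE a2@(2,3):SW a3@(1,3):E a4@(2,2):SW a5@(0,4):E a6@(2,4):W a7@(2,3):SW a8@(3,2):SW a9@(3,2):SW
t=6: a0@(3,1):SW a1@(1,2):SE a2@(3,2):SW a3@(2,2):SW a4@(3,1):SW a5@(0,5):E a6@(3,3):SW a7@(3,2):SW a8@(4,1):SW a9@(4,1):SW
t=7: a0@(4,0):SW a1@(2,3):SE a2@(4,1):SW a3@(3,1):SW a4@(4,0):SW a5@(0,0):E a6@(4,2):SW a7@(4,1):SW a8@(5,0):SW a9@(5,0):SW
t=8: a0@(5,5):SW a1@(3,4):SE a2@(5,0):SW a3@(4,0):SW a4@(5,5):SW a5@(1,5):SW a6@(5,1):SW a7@(5,0):SW a8@(0,5):SW a9@(0,5):SW

.....5
.....5
......
....3.
5.....
55...5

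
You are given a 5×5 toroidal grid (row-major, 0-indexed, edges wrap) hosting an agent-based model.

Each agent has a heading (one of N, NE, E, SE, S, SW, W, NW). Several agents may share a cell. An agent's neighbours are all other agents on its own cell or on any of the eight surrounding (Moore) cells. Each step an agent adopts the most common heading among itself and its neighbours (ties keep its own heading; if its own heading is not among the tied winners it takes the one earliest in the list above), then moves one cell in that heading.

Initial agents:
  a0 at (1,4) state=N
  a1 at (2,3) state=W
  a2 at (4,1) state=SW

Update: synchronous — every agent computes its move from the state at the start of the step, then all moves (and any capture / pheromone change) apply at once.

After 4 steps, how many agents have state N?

t=1: a0@(0,4):N a1@(2,2):W a2@(0,0):SW
t=2: a0@(4,4):N a1@(2,1):W a2@(1,4):SW
t=3: a0@(3,4):N a1@(2,0):W a2@(2,3):SW
t=4: a0@(2,4):N a1@(2,4):W a2@(3,2):SW

1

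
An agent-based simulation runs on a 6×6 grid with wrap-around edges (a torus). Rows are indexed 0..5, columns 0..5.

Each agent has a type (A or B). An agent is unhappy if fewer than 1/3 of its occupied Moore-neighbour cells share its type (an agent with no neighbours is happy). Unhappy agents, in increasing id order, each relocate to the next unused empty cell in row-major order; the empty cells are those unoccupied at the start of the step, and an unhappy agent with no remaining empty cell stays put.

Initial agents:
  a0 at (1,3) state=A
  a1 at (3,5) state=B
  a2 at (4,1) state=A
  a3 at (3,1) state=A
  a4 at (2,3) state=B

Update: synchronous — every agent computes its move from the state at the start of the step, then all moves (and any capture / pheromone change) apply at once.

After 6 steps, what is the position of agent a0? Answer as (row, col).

t=1: a0@(0,0):A a1@(3,5):B a2@(4,1):A a3@(3,1):A a4@(0,1):B
t=2: a0@(0,2):A a1@(3,5):B a2@(4,1):A a3@(3,1):A a4@(0,3):B
t=3: a0@(0,0):A a1@(3,5):B a2@(4,1):A a3@(3,1):A a4@(0,1):B
t=4: a0@(0,2):A a1@(3,5):B a2@(4,1):A a3@(3,1):A a4@(0,3):B
t=5: a0@(0,0):A a1@(3,5):B a2@(4,1):A a3@(3,1):A a4@(0,1):B
t=6: a0@(0,2):A a1@(3,5):B a2@(4,1):A a3@(3,1):A a4@(0,3):B

(0, 2)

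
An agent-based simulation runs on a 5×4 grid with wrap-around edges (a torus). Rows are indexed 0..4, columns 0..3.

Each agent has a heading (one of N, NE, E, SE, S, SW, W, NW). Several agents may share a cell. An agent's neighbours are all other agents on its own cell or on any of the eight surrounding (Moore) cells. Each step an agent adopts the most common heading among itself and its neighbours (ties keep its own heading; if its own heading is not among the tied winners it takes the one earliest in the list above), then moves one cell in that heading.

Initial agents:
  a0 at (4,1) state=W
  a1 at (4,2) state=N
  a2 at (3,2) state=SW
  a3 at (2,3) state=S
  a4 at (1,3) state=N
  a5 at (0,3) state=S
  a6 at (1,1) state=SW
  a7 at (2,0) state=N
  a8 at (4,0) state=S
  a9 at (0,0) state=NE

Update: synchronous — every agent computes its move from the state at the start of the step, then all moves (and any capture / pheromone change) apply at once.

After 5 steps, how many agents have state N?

t=1: a0@(4,0):W a1@(3,2):N a2@(4,1):SW a3@(1,3):N a4@(0,3):N a5@(1,3):S a6@(2,0):SW a7@(1,0):N a8@(0,0):S a9@(1,0):S
t=2: a0@(4,3):W a1@(2,2):N a2@(0,0):SW a3@(0,3):N a4@(4,3):N a5@(2,3):S a6@(1,0):N a7@(0,0):N a8@(1,0):S a9@(2,0):S
t=3: a0@(3,3):N a1@(1,2):N a2@(4,0):N a3@(4,3):N a4@(3,3):N a5@(3,3):S a6@(0,0):N a7@(4,0):N a8@(2,0):S a9@(3,0):S
t=4: a0@(2,3):N a1@(0,2):N a2@(3,0):N a3@(3,3):N a4@(2,3):N a5@(2,3):N a6@(4,0):N a7@(3,0):N a8@(3,0):S a9@(2,0):N
t=5: a0@(1,3):N a1@(4,2):N a2@(2,0):N a3@(2,3):N a4@(1,3):N a5@(1,3):N a6@(3,0):N a7@(2,0):N a8@(2,0):N a9@(1,0):N

10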